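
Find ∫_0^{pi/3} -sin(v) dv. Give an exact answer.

An antiderivative is F(v) = cos(v).
Then F(pi/3) - F(0) = (1/2) - (1) = -1/2.

-1/2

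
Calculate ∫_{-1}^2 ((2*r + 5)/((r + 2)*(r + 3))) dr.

Factor the denominator: r**2 + 5*r + 6 = (r + 3)(r + 2).
Partial fractions: (2*r + 5)/((r + 2)*(r + 3)) = 1/(r + 3) + 1/(r + 2).
An antiderivative is F(r) = log(r + 2) + log(r + 3).
Then F(2) - F(-1) = (log(20)) - (log(2)) = log(10).

log(10)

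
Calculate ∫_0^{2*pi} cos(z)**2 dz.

Use the identity cos^2(z) = (1 + cos(2*z))/2.
An antiderivative is F(z) = z/2 + sin(2*z)/4.
Then F(2*pi) - F(0) = (pi) - (0) = pi.

pi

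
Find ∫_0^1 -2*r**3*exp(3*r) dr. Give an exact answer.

Integrate by parts 3 times (u = r^3, dv = -2*exp(3*r) dr).
An antiderivative is F(r) = (-18*r**3 + 18*r**2 - 12*r + 4)*exp(3*r)/27.
Then F(1) - F(0) = (-8*exp(3)/27) - (4/27) = -8*exp(3)/27 - 4/27.

-8*exp(3)/27 - 4/27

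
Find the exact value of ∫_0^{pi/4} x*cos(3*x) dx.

-1/9 - sqrt(2)/18 + sqrt(2)*pi/24

Integrate by parts once (u = x, dv = cos(3*x) dx).
An antiderivative is F(x) = x*sin(3*x)/3 + cos(3*x)/9.
Then F(pi/4) - F(0) = (sqrt(2)*(-4 + 3*pi)/72) - (1/9) = -1/9 - sqrt(2)/18 + sqrt(2)*pi/24.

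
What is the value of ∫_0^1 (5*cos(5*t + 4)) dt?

Let u = 5*t + 4, so du = 5 dt. When t = 0, u = 4; when t = 1, u = 9.
The integral becomes ∫ cos(u) du from 4 to 9, with antiderivative sin(u).
Back in t: F(t) = sin(5*t + 4).
Then F(1) - F(0) = (sin(9)) - (sin(4)) = sin(9) - sin(4).

sin(9) - sin(4)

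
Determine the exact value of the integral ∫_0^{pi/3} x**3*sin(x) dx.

-3*sqrt(3) - pi**3/54 + sqrt(3)*pi**2/6 + pi

Integrate by parts 3 times (u = x^3, dv = sin(x) dx).
An antiderivative is F(x) = -x**3*cos(x) + 3*x**2*sin(x) + 6*x*cos(x) - 6*sin(x).
Then F(pi/3) - F(0) = (-3*sqrt(3) - pi**3/54 + sqrt(3)*pi**2/6 + pi) - (0) = -3*sqrt(3) - pi**3/54 + sqrt(3)*pi**2/6 + pi.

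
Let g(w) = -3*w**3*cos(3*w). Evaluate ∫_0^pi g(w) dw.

-4/9 + pi**2

Integrate by parts 3 times (u = w^3, dv = -3*cos(3*w) dw).
An antiderivative is F(w) = -w**3*sin(3*w) - w**2*cos(3*w) + 2*w*sin(3*w)/3 + 2*cos(3*w)/9.
Then F(pi) - F(0) = (-2/9 + pi**2) - (2/9) = -4/9 + pi**2.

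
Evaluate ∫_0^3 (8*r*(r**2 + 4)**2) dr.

2844

Let u = r**2 + 4, so du = 2*r dr. When r = 0, u = 4; when r = 3, u = 13.
The integral becomes 4·∫ u**2 du from 4 to 13, with antiderivative 4*u**3/3.
Back in r: F(r) = 4*(r**2 + 4)**3/3.
Then F(3) - F(0) = (8788/3) - (256/3) = 2844.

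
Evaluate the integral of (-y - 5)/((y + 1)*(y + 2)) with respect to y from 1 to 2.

-7*log(3) + 10*log(2)

Factor the denominator: y**2 + 3*y + 2 = (y + 2)(y + 1).
Partial fractions: (-y - 5)/((y + 1)*(y + 2)) = 3/(y + 2) - 4/(y + 1).
An antiderivative is F(y) = -4*log(y + 1) + 3*log(y + 2).
Then F(2) - F(1) = (log(64/81)) - (log(27/16)) = -7*log(3) + 10*log(2).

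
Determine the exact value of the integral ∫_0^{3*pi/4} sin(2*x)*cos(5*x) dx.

-2/21 + 5*sqrt(2)/42

Use the identity sin(2*x)cos(5*x) = [sin(7*x) + sin(-3*x)]/2.
An antiderivative is F(x) = cos(3*x)/6 - cos(7*x)/14.
Then F(3*pi/4) - F(0) = (5*sqrt(2)/42) - (2/21) = -2/21 + 5*sqrt(2)/42.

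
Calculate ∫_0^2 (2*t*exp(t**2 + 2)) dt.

Let u = t**2 + 2, so du = 2*t dt. When t = 0, u = 2; when t = 2, u = 6.
The integral becomes ∫ exp(u) du from 2 to 6, with antiderivative exp(u).
Back in t: F(t) = exp(t**2 + 2).
Then F(2) - F(0) = (exp(6)) - (exp(2)) = -exp(2) + exp(6).

-exp(2) + exp(6)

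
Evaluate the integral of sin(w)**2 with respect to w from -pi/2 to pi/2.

Use the identity sin^2(w) = (1 - cos(2*w))/2.
An antiderivative is F(w) = w/2 - sin(2*w)/4.
Then F(pi/2) - F(-pi/2) = (pi/4) - (-pi/4) = pi/2.

pi/2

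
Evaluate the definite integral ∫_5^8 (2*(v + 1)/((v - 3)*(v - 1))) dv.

-2*log(7) + 4*log(5)

Factor the denominator: v**2 - 4*v + 3 = (v - 1)(v - 3).
Partial fractions: 2*(v + 1)/((v - 3)*(v - 1)) = -2/(v - 1) + 4/(v - 3).
An antiderivative is F(v) = 4*log(v - 3) - 2*log(v - 1).
Then F(8) - F(5) = (-2*log(7) + 4*log(5)) - (0) = -2*log(7) + 4*log(5).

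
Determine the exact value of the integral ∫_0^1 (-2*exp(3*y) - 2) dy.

An antiderivative is F(y) = -2*exp(3*y)/3 - 2*y.
Then F(1) - F(0) = (-2*exp(3)/3 - 2) - (-2/3) = -2*exp(3)/3 - 4/3.

-2*exp(3)/3 - 4/3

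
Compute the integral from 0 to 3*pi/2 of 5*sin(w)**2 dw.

15*pi/4

Use the identity sin^2(w) = (1 - cos(2*w))/2.
An antiderivative is F(w) = 5*w/2 - 5*sin(2*w)/4.
Then F(3*pi/2) - F(0) = (15*pi/4) - (0) = 15*pi/4.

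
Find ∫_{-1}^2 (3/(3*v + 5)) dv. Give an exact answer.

An antiderivative is F(v) = log(3*v + 5).
Then F(2) - F(-1) = (log(11)) - (log(2)) = log(11/2).

log(11/2)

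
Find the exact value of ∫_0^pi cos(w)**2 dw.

Use the identity cos^2(w) = (1 + cos(2*w))/2.
An antiderivative is F(w) = w/2 + sin(2*w)/4.
Then F(pi) - F(0) = (pi/2) - (0) = pi/2.

pi/2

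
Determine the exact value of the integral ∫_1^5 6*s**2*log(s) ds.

Integrate by parts once (u = ln s, dv = 6*s**2 ds).
An antiderivative is F(s) = 2*s**3*(3*log(s) - 1)/3.
Then F(5) - F(1) = (-250/3 + 250*log(5)) - (-2/3) = -248/3 + 250*log(5).

-248/3 + 250*log(5)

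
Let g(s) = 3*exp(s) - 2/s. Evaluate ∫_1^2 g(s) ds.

An antiderivative is F(s) = 3*exp(s) - 2*log(s).
Then F(2) - F(1) = (-log(4) + 3*exp(2)) - (3*exp(1)) = -3*exp(1) - log(4) + 3*exp(2).

-3*exp(1) - log(4) + 3*exp(2)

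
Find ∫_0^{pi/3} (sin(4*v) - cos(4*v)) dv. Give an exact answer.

An antiderivative is F(v) = -sin(4*v)/4 - cos(4*v)/4.
Then F(pi/3) - F(0) = (1/8 + sqrt(3)/8) - (-1/4) = sqrt(3)/8 + 3/8.

sqrt(3)/8 + 3/8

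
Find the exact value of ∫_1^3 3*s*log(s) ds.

Integrate by parts once (u = ln s, dv = 3*s ds).
An antiderivative is F(s) = 3*s**2*(2*log(s) - 1)/4.
Then F(3) - F(1) = (-27/4 + 27*log(3)/2) - (-3/4) = -6 + 27*log(3)/2.

-6 + 27*log(3)/2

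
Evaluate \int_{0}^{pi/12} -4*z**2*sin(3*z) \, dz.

Integrate by parts twice (u = z^2, dv = -4*sin(3*z) dz).
An antiderivative is F(z) = 4*z**2*cos(3*z)/3 - 8*z*sin(3*z)/9 - 8*cos(3*z)/27.
Then F(pi/12) - F(0) = (sqrt(2)*(-32 - 8*pi + pi**2)/216) - (-8/27) = -4*sqrt(2)/27 - sqrt(2)*pi/27 + sqrt(2)*pi**2/216 + 8/27.

-4*sqrt(2)/27 - sqrt(2)*pi/27 + sqrt(2)*pi**2/216 + 8/27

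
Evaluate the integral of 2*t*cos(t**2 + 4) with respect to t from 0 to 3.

Let u = t**2 + 4, so du = 2*t dt. When t = 0, u = 4; when t = 3, u = 13.
The integral becomes ∫ cos(u) du from 4 to 13, with antiderivative sin(u).
Back in t: F(t) = sin(t**2 + 4).
Then F(3) - F(0) = (sin(13)) - (sin(4)) = sin(13) - sin(4).

sin(13) - sin(4)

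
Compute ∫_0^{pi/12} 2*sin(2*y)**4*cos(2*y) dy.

Let u = sin(2*y), so du = 2*cos(2*y) dy. When y = 0, u = 0; when y = pi/12, u = 1/2.
The integral becomes ∫ u**4 du from 0 to 1/2, with antiderivative u**5/5.
Back in y: F(y) = sin(2*y)**5/5.
Then F(pi/12) - F(0) = (1/160) - (0) = 1/160.

1/160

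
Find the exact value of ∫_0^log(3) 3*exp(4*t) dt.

Let u = exp(t), so du = exp(t) dt. When t = 0, u = 1; when t = log(3), u = 3.
The integral becomes 3·∫ u**3 du from 1 to 3, with antiderivative 3*u**4/4.
Back in t: F(t) = 3*exp(4*t)/4.
Then F(log(3)) - F(0) = (243/4) - (3/4) = 60.

60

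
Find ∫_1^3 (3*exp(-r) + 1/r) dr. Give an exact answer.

-3*exp(-3) + log(3) + 3*exp(-1)

An antiderivative is F(r) = log(r) - 3*exp(-r).
Then F(3) - F(1) = (-3*exp(-3) + log(3)) - (-3*exp(-1)) = -3*exp(-3) + log(3) + 3*exp(-1).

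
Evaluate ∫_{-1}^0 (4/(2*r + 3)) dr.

An antiderivative is F(r) = 2*log(2*r + 3).
Then F(0) - F(-1) = (log(9)) - (0) = log(9).

log(9)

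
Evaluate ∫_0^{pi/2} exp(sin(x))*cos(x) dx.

Let u = sin(x), so du = cos(x) dx. When x = 0, u = 0; when x = pi/2, u = 1.
The integral becomes ∫ exp(u) du from 0 to 1, with antiderivative exp(u).
Back in x: F(x) = exp(sin(x)).
Then F(pi/2) - F(0) = (E) - (1) = -1 + E.

-1 + E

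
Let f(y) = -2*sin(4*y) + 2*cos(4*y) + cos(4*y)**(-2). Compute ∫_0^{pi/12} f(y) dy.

An antiderivative is F(y) = sin(4*y)/2 + cos(4*y)/2 + tan(4*y)/4.
Then F(pi/12) - F(0) = (1/4 + sqrt(3)/2) - (1/2) = -1/4 + sqrt(3)/2.

-1/4 + sqrt(3)/2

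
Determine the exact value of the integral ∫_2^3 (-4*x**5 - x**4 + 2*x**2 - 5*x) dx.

By the power rule, an antiderivative is F(x) = -2*x**6/3 - x**5/5 + 2*x**3/3 - 5*x**2/2.
Then F(3) - F(2) = (-5391/10) - (-806/15) = -14561/30.

-14561/30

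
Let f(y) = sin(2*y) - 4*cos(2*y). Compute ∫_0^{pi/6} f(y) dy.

1/4 - sqrt(3)

An antiderivative is F(y) = -2*sin(2*y) - cos(2*y)/2.
Then F(pi/6) - F(0) = (-sqrt(3) - 1/4) - (-1/2) = 1/4 - sqrt(3).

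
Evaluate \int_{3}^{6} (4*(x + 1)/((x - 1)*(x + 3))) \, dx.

Factor the denominator: x**2 + 2*x - 3 = (x + 3)(x - 1).
Partial fractions: 4*(x + 1)/((x - 1)*(x + 3)) = 2/(x + 3) + 2/(x - 1).
An antiderivative is F(x) = 2*log(x - 1) + 2*log(x + 3).
Then F(6) - F(3) = (2*log(5) + 4*log(3)) - (2*log(3) + 4*log(2)) = -4*log(2) + 2*log(3) + 2*log(5).

-4*log(2) + 2*log(3) + 2*log(5)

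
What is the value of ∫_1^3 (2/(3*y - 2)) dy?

An antiderivative is F(y) = 2*log(3*y - 2)/3.
Then F(3) - F(1) = (2*log(7)/3) - (0) = 2*log(7)/3.

2*log(7)/3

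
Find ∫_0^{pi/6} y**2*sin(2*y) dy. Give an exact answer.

-1/8 - pi**2/144 + sqrt(3)*pi/24

Integrate by parts twice (u = y^2, dv = sin(2*y) dy).
An antiderivative is F(y) = -y**2*cos(2*y)/2 + y*sin(2*y)/2 + cos(2*y)/4.
Then F(pi/6) - F(0) = (-pi**2/144 + 1/8 + sqrt(3)*pi/24) - (1/4) = -1/8 - pi**2/144 + sqrt(3)*pi/24.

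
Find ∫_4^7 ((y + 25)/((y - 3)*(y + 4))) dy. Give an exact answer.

-3*log(11) + 17*log(2)

Factor the denominator: y**2 + y - 12 = (y + 4)(y - 3).
Partial fractions: (y + 25)/((y - 3)*(y + 4)) = -3/(y + 4) + 4/(y - 3).
An antiderivative is F(y) = 4*log(y - 3) - 3*log(y + 4).
Then F(7) - F(4) = (-3*log(11) + 8*log(2)) - (-9*log(2)) = -3*log(11) + 17*log(2).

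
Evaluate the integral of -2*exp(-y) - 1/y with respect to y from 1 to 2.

-2*exp(-1) - log(2) + 2*exp(-2)

An antiderivative is F(y) = -log(y) + 2*exp(-y).
Then F(2) - F(1) = (-log(2) + 2*exp(-2)) - (2*exp(-1)) = -2*exp(-1) - log(2) + 2*exp(-2).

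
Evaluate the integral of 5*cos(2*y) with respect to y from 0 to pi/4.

5/2

An antiderivative is F(y) = 5*sin(2*y)/2.
Then F(pi/4) - F(0) = (5/2) - (0) = 5/2.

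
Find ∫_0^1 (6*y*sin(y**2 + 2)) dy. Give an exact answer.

3*cos(2) - 3*cos(3)

Let u = y**2 + 2, so du = 2*y dy. When y = 0, u = 2; when y = 1, u = 3.
The integral becomes 3·∫ sin(u) du from 2 to 3, with antiderivative -3*cos(u).
Back in y: F(y) = -3*cos(y**2 + 2).
Then F(1) - F(0) = (-3*cos(3)) - (-3*cos(2)) = 3*cos(2) - 3*cos(3).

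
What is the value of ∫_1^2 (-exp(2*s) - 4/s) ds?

An antiderivative is F(s) = -exp(2*s)/2 - 4*log(s).
Then F(2) - F(1) = (-exp(4)/2 - log(16)) - (-exp(2)/2) = -exp(4)/2 - log(16) + exp(2)/2.

-exp(4)/2 - log(16) + exp(2)/2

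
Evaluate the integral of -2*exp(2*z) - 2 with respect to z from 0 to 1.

An antiderivative is F(z) = -exp(2*z) - 2*z.
Then F(1) - F(0) = (-exp(2) - 2) - (-1) = -exp(2) - 1.

-exp(2) - 1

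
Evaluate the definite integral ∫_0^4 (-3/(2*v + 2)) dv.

An antiderivative is F(v) = -3*log(2*v + 2)/2.
Then F(4) - F(0) = (-3*log(10)/2) - (-3*log(2)/2) = -3*log(5)/2.

-3*log(5)/2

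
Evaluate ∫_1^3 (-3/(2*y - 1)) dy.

-3*log(5)/2

An antiderivative is F(y) = -3*log(2*y - 1)/2.
Then F(3) - F(1) = (-3*log(5)/2) - (0) = -3*log(5)/2.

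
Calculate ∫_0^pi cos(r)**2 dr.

pi/2

Use the identity cos^2(r) = (1 + cos(2*r))/2.
An antiderivative is F(r) = r/2 + sin(2*r)/4.
Then F(pi) - F(0) = (pi/2) - (0) = pi/2.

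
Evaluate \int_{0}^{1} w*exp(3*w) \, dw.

Integrate by parts once (u = w, dv = exp(3*w) dw).
An antiderivative is F(w) = (3*w - 1)*exp(3*w)/9.
Then F(1) - F(0) = (2*exp(3)/9) - (-1/9) = 1/9 + 2*exp(3)/9.

1/9 + 2*exp(3)/9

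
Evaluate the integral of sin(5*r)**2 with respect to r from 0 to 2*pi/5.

pi/5

Use the identity sin^2(5*r) = (1 - cos(10*r))/2.
An antiderivative is F(r) = r/2 - sin(10*r)/20.
Then F(2*pi/5) - F(0) = (pi/5) - (0) = pi/5.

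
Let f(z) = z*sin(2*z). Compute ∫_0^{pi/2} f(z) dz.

Integrate by parts once (u = z, dv = sin(2*z) dz).
An antiderivative is F(z) = -z*cos(2*z)/2 + sin(2*z)/4.
Then F(pi/2) - F(0) = (pi/4) - (0) = pi/4.

pi/4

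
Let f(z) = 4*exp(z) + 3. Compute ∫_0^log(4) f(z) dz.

An antiderivative is F(z) = 3*z + 4*exp(z).
Then F(log(4)) - F(0) = (log(64) + 16) - (4) = 6*log(2) + 12.

6*log(2) + 12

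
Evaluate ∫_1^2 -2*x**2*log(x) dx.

Integrate by parts once (u = ln x, dv = -2*x**2 dx).
An antiderivative is F(x) = -2*x**3*(3*log(x) - 1)/9.
Then F(2) - F(1) = (16/9 - 16*log(2)/3) - (2/9) = 14/9 - 16*log(2)/3.

14/9 - 16*log(2)/3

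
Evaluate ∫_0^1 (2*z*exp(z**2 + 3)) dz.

Let u = z**2 + 3, so du = 2*z dz. When z = 0, u = 3; when z = 1, u = 4.
The integral becomes ∫ exp(u) du from 3 to 4, with antiderivative exp(u).
Back in z: F(z) = exp(z**2 + 3).
Then F(1) - F(0) = (exp(4)) - (exp(3)) = -exp(3) + exp(4).

-exp(3) + exp(4)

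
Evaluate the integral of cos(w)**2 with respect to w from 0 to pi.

Use the identity cos^2(w) = (1 + cos(2*w))/2.
An antiderivative is F(w) = w/2 + sin(2*w)/4.
Then F(pi) - F(0) = (pi/2) - (0) = pi/2.

pi/2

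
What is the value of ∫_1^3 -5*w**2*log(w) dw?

130/9 - 45*log(3)

Integrate by parts once (u = ln w, dv = -5*w**2 dw).
An antiderivative is F(w) = -5*w**3*(3*log(w) - 1)/9.
Then F(3) - F(1) = (15 - 45*log(3)) - (5/9) = 130/9 - 45*log(3).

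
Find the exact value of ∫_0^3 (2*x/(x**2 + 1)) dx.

Let u = x**2 + 1, so du = 2*x dx. When x = 0, u = 1; when x = 3, u = 10.
The integral becomes ∫ 1/u du from 1 to 10, with antiderivative log(u).
Back in x: F(x) = log(x**2 + 1).
Then F(3) - F(0) = (log(10)) - (0) = log(10).

log(10)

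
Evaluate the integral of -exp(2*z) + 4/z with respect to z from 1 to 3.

An antiderivative is F(z) = -exp(2*z)/2 + 4*log(z).
Then F(3) - F(1) = (-exp(6)/2 + log(81)) - (-exp(2)/2) = -exp(6)/2 + exp(2)/2 + log(81).

-exp(6)/2 + exp(2)/2 + log(81)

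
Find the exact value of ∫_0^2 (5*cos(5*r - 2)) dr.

Let u = 5*r - 2, so du = 5 dr. When r = 0, u = -2; when r = 2, u = 8.
The integral becomes ∫ cos(u) du from -2 to 8, with antiderivative sin(u).
Back in r: F(r) = sin(5*r - 2).
Then F(2) - F(0) = (sin(8)) - (-sin(2)) = sin(2) + sin(8).

sin(2) + sin(8)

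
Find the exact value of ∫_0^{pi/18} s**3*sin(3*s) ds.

Integrate by parts 3 times (u = s^3, dv = sin(3*s) ds).
An antiderivative is F(s) = -s**3*cos(3*s)/3 + s**2*sin(3*s)/3 + 2*s*cos(3*s)/9 - 2*sin(3*s)/27.
Then F(pi/18) - F(0) = (-1/27 - sqrt(3)*pi**3/34992 + pi**2/1944 + sqrt(3)*pi/162) - (0) = -1/27 - sqrt(3)*pi**3/34992 + pi**2/1944 + sqrt(3)*pi/162.

-1/27 - sqrt(3)*pi**3/34992 + pi**2/1944 + sqrt(3)*pi/162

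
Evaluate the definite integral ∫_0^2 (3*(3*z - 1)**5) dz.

Let u = 3*z - 1, so du = 3 dz. When z = 0, u = -1; when z = 2, u = 5.
The integral becomes ∫ u**5 du from -1 to 5, with antiderivative u**6/6.
Back in z: F(z) = (3*z - 1)**6/6.
Then F(2) - F(0) = (15625/6) - (1/6) = 2604.

2604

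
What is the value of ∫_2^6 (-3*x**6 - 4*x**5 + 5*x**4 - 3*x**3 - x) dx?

By the power rule, an antiderivative is F(x) = -3*x**7/7 - 2*x**6/3 + x**5 - 3*x**4/4 - x**2/2.
Then F(6) - F(2) = (-1010034/7) - (-1670/21) = -3028432/21.

-3028432/21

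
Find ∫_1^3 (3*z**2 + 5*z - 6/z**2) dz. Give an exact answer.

42

By the power rule, an antiderivative is F(z) = z**3 + 5*z**2/2 + 6/z.
Then F(3) - F(1) = (103/2) - (19/2) = 42.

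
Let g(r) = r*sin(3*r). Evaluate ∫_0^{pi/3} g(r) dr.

pi/9

Integrate by parts once (u = r, dv = sin(3*r) dr).
An antiderivative is F(r) = -r*cos(3*r)/3 + sin(3*r)/9.
Then F(pi/3) - F(0) = (pi/9) - (0) = pi/9.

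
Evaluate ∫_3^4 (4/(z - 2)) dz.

log(16)

An antiderivative is F(z) = 4*log(z - 2).
Then F(4) - F(3) = (log(16)) - (0) = log(16).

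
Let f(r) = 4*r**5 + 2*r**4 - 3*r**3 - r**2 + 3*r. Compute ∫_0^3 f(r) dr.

By the power rule, an antiderivative is F(r) = 2*r**6/3 + 2*r**5/5 - 3*r**4/4 - r**3/3 + 3*r**2/2.
Then F(3) - F(0) = (10539/20) - (0) = 10539/20.

10539/20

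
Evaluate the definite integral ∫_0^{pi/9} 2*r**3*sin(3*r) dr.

-2*sqrt(3)/27 - pi**3/2187 + sqrt(3)*pi**2/243 + 2*pi/81

Integrate by parts 3 times (u = r^3, dv = 2*sin(3*r) dr).
An antiderivative is F(r) = -2*r**3*cos(3*r)/3 + 2*r**2*sin(3*r)/3 + 4*r*cos(3*r)/9 - 4*sin(3*r)/27.
Then F(pi/9) - F(0) = (-2*sqrt(3)/27 - pi**3/2187 + sqrt(3)*pi**2/243 + 2*pi/81) - (0) = -2*sqrt(3)/27 - pi**3/2187 + sqrt(3)*pi**2/243 + 2*pi/81.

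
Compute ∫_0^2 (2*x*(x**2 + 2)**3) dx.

Let u = x**2 + 2, so du = 2*x dx. When x = 0, u = 2; when x = 2, u = 6.
The integral becomes ∫ u**3 du from 2 to 6, with antiderivative u**4/4.
Back in x: F(x) = (x**2 + 2)**4/4.
Then F(2) - F(0) = (324) - (4) = 320.

320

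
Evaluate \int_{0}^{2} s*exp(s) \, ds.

Integrate by parts once (u = s, dv = exp(s) ds).
An antiderivative is F(s) = (s - 1)*exp(s).
Then F(2) - F(0) = (exp(2)) - (-1) = 1 + exp(2).

1 + exp(2)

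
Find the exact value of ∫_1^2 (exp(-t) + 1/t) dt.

An antiderivative is F(t) = log(t) - exp(-t).
Then F(2) - F(1) = (-exp(-2) + log(2)) - (-exp(-1)) = -exp(-2) + exp(-1) + log(2).

-exp(-2) + exp(-1) + log(2)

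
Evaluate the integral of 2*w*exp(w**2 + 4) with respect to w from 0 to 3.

-exp(4) + exp(13)

Let u = w**2 + 4, so du = 2*w dw. When w = 0, u = 4; when w = 3, u = 13.
The integral becomes ∫ exp(u) du from 4 to 13, with antiderivative exp(u).
Back in w: F(w) = exp(w**2 + 4).
Then F(3) - F(0) = (exp(13)) - (exp(4)) = -exp(4) + exp(13).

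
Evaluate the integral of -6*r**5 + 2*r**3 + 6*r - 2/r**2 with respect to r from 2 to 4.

-7753/2

By the power rule, an antiderivative is F(r) = -r**6 + r**4/2 + 3*r**2 + 2/r.
Then F(4) - F(2) = (-7839/2) - (-43) = -7753/2.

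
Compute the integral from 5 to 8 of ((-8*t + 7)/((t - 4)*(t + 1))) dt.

Factor the denominator: t**2 - 3*t - 4 = (t + 1)(t - 4).
Partial fractions: (-8*t + 7)/((t - 4)*(t + 1)) = -3/(t + 1) - 5/(t - 4).
An antiderivative is F(t) = -5*log(t - 4) - 3*log(t + 1).
Then F(8) - F(5) = (-10*log(2) - 6*log(3)) - (-3*log(3) - 3*log(2)) = -7*log(2) - 3*log(3).

-7*log(2) - 3*log(3)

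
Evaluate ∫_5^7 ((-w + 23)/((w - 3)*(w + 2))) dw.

Factor the denominator: w**2 - w - 6 = (w + 2)(w - 3).
Partial fractions: (-w + 23)/((w - 3)*(w + 2)) = -5/(w + 2) + 4/(w - 3).
An antiderivative is F(w) = 4*log(w - 3) - 5*log(w + 2).
Then F(7) - F(5) = (-10*log(3) + 8*log(2)) - (-5*log(7) + 4*log(2)) = -10*log(3) + 4*log(2) + 5*log(7).

-10*log(3) + 4*log(2) + 5*log(7)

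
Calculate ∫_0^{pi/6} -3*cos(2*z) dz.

An antiderivative is F(z) = -3*sin(2*z)/2.
Then F(pi/6) - F(0) = (-3*sqrt(3)/4) - (0) = -3*sqrt(3)/4.

-3*sqrt(3)/4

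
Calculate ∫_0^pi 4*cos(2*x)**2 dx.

2*pi

Use the identity cos^2(2*x) = (1 + cos(4*x))/2.
An antiderivative is F(x) = 2*x + sin(4*x)/2.
Then F(pi) - F(0) = (2*pi) - (0) = 2*pi.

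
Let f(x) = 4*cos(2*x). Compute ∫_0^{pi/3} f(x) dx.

An antiderivative is F(x) = 2*sin(2*x).
Then F(pi/3) - F(0) = (sqrt(3)) - (0) = sqrt(3).

sqrt(3)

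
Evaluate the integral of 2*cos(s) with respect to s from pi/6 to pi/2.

An antiderivative is F(s) = 2*sin(s).
Then F(pi/2) - F(pi/6) = (2) - (1) = 1.

1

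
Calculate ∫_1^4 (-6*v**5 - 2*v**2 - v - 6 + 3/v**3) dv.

-133155/32

By the power rule, an antiderivative is F(v) = -v**6 - 2*v**3/3 - v**2/2 - 6*v - 3/(2*v**2).
Then F(4) - F(1) = (-400393/96) - (-29/3) = -133155/32.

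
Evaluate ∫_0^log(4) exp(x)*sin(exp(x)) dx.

Let u = exp(x), so du = exp(x) dx. When x = 0, u = 1; when x = log(4), u = 4.
The integral becomes ∫ sin(u) du from 1 to 4, with antiderivative -cos(u).
Back in x: F(x) = -cos(exp(x)).
Then F(log(4)) - F(0) = (-cos(4)) - (-cos(1)) = cos(1) - cos(4).

cos(1) - cos(4)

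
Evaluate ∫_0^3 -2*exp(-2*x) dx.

-1 + exp(-6)

An antiderivative is F(x) = exp(-2*x).
Then F(3) - F(0) = (exp(-6)) - (1) = -1 + exp(-6).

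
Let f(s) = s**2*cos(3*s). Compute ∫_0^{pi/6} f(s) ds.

-2/27 + pi**2/108

Integrate by parts twice (u = s^2, dv = cos(3*s) ds).
An antiderivative is F(s) = s**2*sin(3*s)/3 + 2*s*cos(3*s)/9 - 2*sin(3*s)/27.
Then F(pi/6) - F(0) = (-2/27 + pi**2/108) - (0) = -2/27 + pi**2/108.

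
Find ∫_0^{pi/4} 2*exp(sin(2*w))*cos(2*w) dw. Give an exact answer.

Let u = sin(2*w), so du = 2*cos(2*w) dw. When w = 0, u = 0; when w = pi/4, u = 1.
The integral becomes ∫ exp(u) du from 0 to 1, with antiderivative exp(u).
Back in w: F(w) = exp(sin(2*w)).
Then F(pi/4) - F(0) = (E) - (1) = -1 + E.

-1 + E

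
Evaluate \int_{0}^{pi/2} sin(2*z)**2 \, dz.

pi/4

Use the identity sin^2(2*z) = (1 - cos(4*z))/2.
An antiderivative is F(z) = z/2 - sin(4*z)/8.
Then F(pi/2) - F(0) = (pi/4) - (0) = pi/4.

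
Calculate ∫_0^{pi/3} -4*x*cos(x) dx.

-2*sqrt(3)*pi/3 + 2

Integrate by parts once (u = x, dv = -4*cos(x) dx).
An antiderivative is F(x) = -4*x*sin(x) - 4*cos(x).
Then F(pi/3) - F(0) = (-2*sqrt(3)*pi/3 - 2) - (-4) = -2*sqrt(3)*pi/3 + 2.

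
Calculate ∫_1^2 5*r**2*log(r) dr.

Integrate by parts once (u = ln r, dv = 5*r**2 dr).
An antiderivative is F(r) = 5*r**3*(3*log(r) - 1)/9.
Then F(2) - F(1) = (-40/9 + 40*log(2)/3) - (-5/9) = -35/9 + 40*log(2)/3.

-35/9 + 40*log(2)/3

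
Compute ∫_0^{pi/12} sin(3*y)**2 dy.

Use the identity sin^2(3*y) = (1 - cos(6*y))/2.
An antiderivative is F(y) = y/2 - sin(6*y)/12.
Then F(pi/12) - F(0) = (-1/12 + pi/24) - (0) = -1/12 + pi/24.

-1/12 + pi/24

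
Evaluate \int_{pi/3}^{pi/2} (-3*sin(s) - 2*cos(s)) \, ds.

An antiderivative is F(s) = -2*sin(s) + 3*cos(s).
Then F(pi/2) - F(pi/3) = (-2) - (3/2 - sqrt(3)) = -7/2 + sqrt(3).

-7/2 + sqrt(3)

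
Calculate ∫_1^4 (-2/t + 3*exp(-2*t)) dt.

-4*log(2) - 3*exp(-8)/2 + 3*exp(-2)/2

An antiderivative is F(t) = -2*log(t) - 3*exp(-2*t)/2.
Then F(4) - F(1) = (-4*log(2) - 3*exp(-8)/2) - (-3*exp(-2)/2) = -4*log(2) - 3*exp(-8)/2 + 3*exp(-2)/2.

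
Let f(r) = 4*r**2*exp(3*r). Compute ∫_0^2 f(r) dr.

Integrate by parts twice (u = r^2, dv = 4*exp(3*r) dr).
An antiderivative is F(r) = (36*r**2 - 24*r + 8)*exp(3*r)/27.
Then F(2) - F(0) = (104*exp(6)/27) - (8/27) = -8/27 + 104*exp(6)/27.

-8/27 + 104*exp(6)/27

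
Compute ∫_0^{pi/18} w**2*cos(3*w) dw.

-1/27 + pi**2/1944 + sqrt(3)*pi/162

Integrate by parts twice (u = w^2, dv = cos(3*w) dw).
An antiderivative is F(w) = w**2*sin(3*w)/3 + 2*w*cos(3*w)/9 - 2*sin(3*w)/27.
Then F(pi/18) - F(0) = (-1/27 + pi**2/1944 + sqrt(3)*pi/162) - (0) = -1/27 + pi**2/1944 + sqrt(3)*pi/162.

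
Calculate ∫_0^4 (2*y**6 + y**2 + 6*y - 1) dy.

By the power rule, an antiderivative is F(y) = 2*y**7/7 + y**3/3 + 3*y**2 - y.
Then F(4) - F(0) = (99676/21) - (0) = 99676/21.

99676/21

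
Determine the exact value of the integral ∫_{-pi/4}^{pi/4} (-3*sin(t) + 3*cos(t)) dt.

3*sqrt(2)

An antiderivative is F(t) = 3*sin(t) + 3*cos(t).
Then F(pi/4) - F(-pi/4) = (3*sqrt(2)) - (0) = 3*sqrt(2).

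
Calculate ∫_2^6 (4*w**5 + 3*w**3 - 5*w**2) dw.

95024/3

By the power rule, an antiderivative is F(w) = 2*w**6/3 + 3*w**4/4 - 5*w**3/3.
Then F(6) - F(2) = (31716) - (124/3) = 95024/3.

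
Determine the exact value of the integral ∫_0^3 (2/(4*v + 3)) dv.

An antiderivative is F(v) = log(4*v + 3)/2.
Then F(3) - F(0) = (log(15)/2) - (log(3)/2) = log(5)/2.

log(5)/2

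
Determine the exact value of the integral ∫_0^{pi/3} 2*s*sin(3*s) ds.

2*pi/9

Integrate by parts once (u = s, dv = 2*sin(3*s) ds).
An antiderivative is F(s) = -2*s*cos(3*s)/3 + 2*sin(3*s)/9.
Then F(pi/3) - F(0) = (2*pi/9) - (0) = 2*pi/9.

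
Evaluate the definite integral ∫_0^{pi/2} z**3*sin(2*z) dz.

pi*(-6 + pi**2)/16

Integrate by parts 3 times (u = z^3, dv = sin(2*z) dz).
An antiderivative is F(z) = -z**3*cos(2*z)/2 + 3*z**2*sin(2*z)/4 + 3*z*cos(2*z)/4 - 3*sin(2*z)/8.
Then F(pi/2) - F(0) = (pi*(-6 + pi**2)/16) - (0) = pi*(-6 + pi**2)/16.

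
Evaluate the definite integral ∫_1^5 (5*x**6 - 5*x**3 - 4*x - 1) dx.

By the power rule, an antiderivative is F(x) = 5*x**7/7 - 5*x**4/4 - 2*x**2 - x.
Then F(5) - F(1) = (1539085/28) - (-99/28) = 384796/7.

384796/7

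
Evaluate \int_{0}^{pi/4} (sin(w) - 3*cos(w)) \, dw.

1 - 2*sqrt(2)

An antiderivative is F(w) = -3*sin(w) - cos(w).
Then F(pi/4) - F(0) = (-2*sqrt(2)) - (-1) = 1 - 2*sqrt(2).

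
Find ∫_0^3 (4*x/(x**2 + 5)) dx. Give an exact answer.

-2*log(5) + 2*log(2) + 2*log(7)

Let u = x**2 + 5, so du = 2*x dx. When x = 0, u = 5; when x = 3, u = 14.
The integral becomes 2·∫ 1/u du from 5 to 14, with antiderivative 2*log(u).
Back in x: F(x) = 2*log(x**2 + 5).
Then F(3) - F(0) = (2*log(2) + 2*log(7)) - (log(25)) = -2*log(5) + 2*log(2) + 2*log(7).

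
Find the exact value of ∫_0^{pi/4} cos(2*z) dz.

1/2

An antiderivative is F(z) = sin(2*z)/2.
Then F(pi/4) - F(0) = (1/2) - (0) = 1/2.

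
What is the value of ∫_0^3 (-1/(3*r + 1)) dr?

An antiderivative is F(r) = -log(3*r + 1)/3.
Then F(3) - F(0) = (-log(10)/3) - (0) = -log(10)/3.

-log(10)/3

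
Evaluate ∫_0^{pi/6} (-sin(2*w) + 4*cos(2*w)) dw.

-1/4 + sqrt(3)

An antiderivative is F(w) = 2*sin(2*w) + cos(2*w)/2.
Then F(pi/6) - F(0) = (1/4 + sqrt(3)) - (1/2) = -1/4 + sqrt(3).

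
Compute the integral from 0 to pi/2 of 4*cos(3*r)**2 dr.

Use the identity cos^2(3*r) = (1 + cos(6*r))/2.
An antiderivative is F(r) = 2*r + sin(6*r)/3.
Then F(pi/2) - F(0) = (pi) - (0) = pi.

pi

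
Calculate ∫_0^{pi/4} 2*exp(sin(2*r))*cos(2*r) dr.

-1 + E

Let u = sin(2*r), so du = 2*cos(2*r) dr. When r = 0, u = 0; when r = pi/4, u = 1.
The integral becomes ∫ exp(u) du from 0 to 1, with antiderivative exp(u).
Back in r: F(r) = exp(sin(2*r)).
Then F(pi/4) - F(0) = (E) - (1) = -1 + E.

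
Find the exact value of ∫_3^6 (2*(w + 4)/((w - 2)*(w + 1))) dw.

-2*log(7) + 12*log(2)

Factor the denominator: w**2 - w - 2 = (w + 1)(w - 2).
Partial fractions: 2*(w + 4)/((w - 2)*(w + 1)) = -2/(w + 1) + 4/(w - 2).
An antiderivative is F(w) = 4*log(w - 2) - 2*log(w + 1).
Then F(6) - F(3) = (-2*log(7) + 8*log(2)) - (-log(16)) = -2*log(7) + 12*log(2).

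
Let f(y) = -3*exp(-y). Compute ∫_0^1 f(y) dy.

-3 + 3*exp(-1)

An antiderivative is F(y) = 3*exp(-y).
Then F(1) - F(0) = (3*exp(-1)) - (3) = -3 + 3*exp(-1).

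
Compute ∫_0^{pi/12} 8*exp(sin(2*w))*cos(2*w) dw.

Let u = sin(2*w), so du = 2*cos(2*w) dw. When w = 0, u = 0; when w = pi/12, u = 1/2.
The integral becomes 4·∫ exp(u) du from 0 to 1/2, with antiderivative 4*exp(u).
Back in w: F(w) = 4*exp(sin(2*w)).
Then F(pi/12) - F(0) = (4*exp(1/2)) - (4) = -4 + 4*exp(1/2).

-4 + 4*exp(1/2)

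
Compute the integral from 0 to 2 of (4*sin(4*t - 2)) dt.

-cos(6) + cos(2)

Let u = 4*t - 2, so du = 4 dt. When t = 0, u = -2; when t = 2, u = 6.
The integral becomes ∫ sin(u) du from -2 to 6, with antiderivative -cos(u).
Back in t: F(t) = -cos(4*t - 2).
Then F(2) - F(0) = (-cos(6)) - (-cos(2)) = -cos(6) + cos(2).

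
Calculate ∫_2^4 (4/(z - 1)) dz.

An antiderivative is F(z) = 4*log(z - 1).
Then F(4) - F(2) = (log(81)) - (0) = log(81).

log(81)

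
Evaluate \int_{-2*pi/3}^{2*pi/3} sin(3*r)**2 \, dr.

Use the identity sin^2(3*r) = (1 - cos(6*r))/2.
An antiderivative is F(r) = r/2 - sin(6*r)/12.
Then F(2*pi/3) - F(-2*pi/3) = (pi/3) - (-pi/3) = 2*pi/3.

2*pi/3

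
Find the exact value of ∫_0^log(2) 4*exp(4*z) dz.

15

Let u = exp(z), so du = exp(z) dz. When z = 0, u = 1; when z = log(2), u = 2.
The integral becomes 4·∫ u**3 du from 1 to 2, with antiderivative u**4.
Back in z: F(z) = exp(4*z).
Then F(log(2)) - F(0) = (16) - (1) = 15.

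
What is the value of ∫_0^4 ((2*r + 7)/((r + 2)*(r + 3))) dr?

log(81/7)

Factor the denominator: r**2 + 5*r + 6 = (r + 3)(r + 2).
Partial fractions: (2*r + 7)/((r + 2)*(r + 3)) = -1/(r + 3) + 3/(r + 2).
An antiderivative is F(r) = 3*log(r + 2) - log(r + 3).
Then F(4) - F(0) = (-log(7) + 3*log(2) + 3*log(3)) - (log(8/3)) = log(81/7).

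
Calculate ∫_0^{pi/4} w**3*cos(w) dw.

Integrate by parts 3 times (u = w^3, dv = cos(w) dw).
An antiderivative is F(w) = w**3*sin(w) + 3*w**2*cos(w) - 6*w*sin(w) - 6*cos(w).
Then F(pi/4) - F(0) = (sqrt(2)*(-384 - 96*pi + pi**3 + 12*pi**2)/128) - (-6) = -3*sqrt(2) - 3*sqrt(2)*pi/4 + sqrt(2)*pi**3/128 + 3*sqrt(2)*pi**2/32 + 6.

-3*sqrt(2) - 3*sqrt(2)*pi/4 + sqrt(2)*pi**3/128 + 3*sqrt(2)*pi**2/32 + 6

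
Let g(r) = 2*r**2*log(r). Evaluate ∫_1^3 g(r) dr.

Integrate by parts once (u = ln r, dv = 2*r**2 dr).
An antiderivative is F(r) = 2*r**3*(3*log(r) - 1)/9.
Then F(3) - F(1) = (-6 + 18*log(3)) - (-2/9) = -52/9 + 18*log(3).

-52/9 + 18*log(3)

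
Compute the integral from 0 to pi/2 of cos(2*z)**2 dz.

pi/4

Use the identity cos^2(2*z) = (1 + cos(4*z))/2.
An antiderivative is F(z) = z/2 + sin(4*z)/8.
Then F(pi/2) - F(0) = (pi/4) - (0) = pi/4.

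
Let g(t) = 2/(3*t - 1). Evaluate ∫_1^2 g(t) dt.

An antiderivative is F(t) = 2*log(3*t - 1)/3.
Then F(2) - F(1) = (2*log(5)/3) - (2*log(2)/3) = -2*log(2)/3 + 2*log(5)/3.

-2*log(2)/3 + 2*log(5)/3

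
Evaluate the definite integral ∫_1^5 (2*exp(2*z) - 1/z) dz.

An antiderivative is F(z) = exp(2*z) - log(z).
Then F(5) - F(1) = (-log(5) + exp(10)) - (exp(2)) = -exp(2) - log(5) + exp(10).

-exp(2) - log(5) + exp(10)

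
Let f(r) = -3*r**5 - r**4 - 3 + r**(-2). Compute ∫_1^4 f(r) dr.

-45207/20

By the power rule, an antiderivative is F(r) = -r**6/2 - r**5/5 - 3*r - 1/r.
Then F(4) - F(1) = (-45301/20) - (-47/10) = -45207/20.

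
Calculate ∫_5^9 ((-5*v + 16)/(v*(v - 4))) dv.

-8*log(3) + 3*log(5)

Factor the denominator: v**2 - 4*v = v(v - 4).
Partial fractions: (-5*v + 16)/(v*(v - 4)) = -4/v - 1/(v - 4).
An antiderivative is F(v) = -4*log(v) - log(v - 4).
Then F(9) - F(5) = (-8*log(3) - log(5)) - (-4*log(5)) = -8*log(3) + 3*log(5).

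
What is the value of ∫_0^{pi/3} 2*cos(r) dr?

sqrt(3)

An antiderivative is F(r) = 2*sin(r).
Then F(pi/3) - F(0) = (sqrt(3)) - (0) = sqrt(3).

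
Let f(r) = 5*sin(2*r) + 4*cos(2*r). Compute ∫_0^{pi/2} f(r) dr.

5

An antiderivative is F(r) = 2*sin(2*r) - 5*cos(2*r)/2.
Then F(pi/2) - F(0) = (5/2) - (-5/2) = 5.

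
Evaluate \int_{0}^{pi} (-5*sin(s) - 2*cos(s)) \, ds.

An antiderivative is F(s) = -2*sin(s) + 5*cos(s).
Then F(pi) - F(0) = (-5) - (5) = -10.

-10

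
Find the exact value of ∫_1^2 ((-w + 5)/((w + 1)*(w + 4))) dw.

-5*log(2) - log(3) + 3*log(5)

Factor the denominator: w**2 + 5*w + 4 = (w + 4)(w + 1).
Partial fractions: (-w + 5)/((w + 1)*(w + 4)) = -3/(w + 4) + 2/(w + 1).
An antiderivative is F(w) = 2*log(w + 1) - 3*log(w + 4).
Then F(2) - F(1) = (-log(24)) - (-3*log(5) + 2*log(2)) = -5*log(2) - log(3) + 3*log(5).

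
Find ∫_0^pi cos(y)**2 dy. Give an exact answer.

pi/2

Use the identity cos^2(y) = (1 + cos(2*y))/2.
An antiderivative is F(y) = y/2 + sin(2*y)/4.
Then F(pi) - F(0) = (pi/2) - (0) = pi/2.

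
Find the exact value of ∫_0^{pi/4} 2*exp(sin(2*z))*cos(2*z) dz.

-1 + E

Let u = sin(2*z), so du = 2*cos(2*z) dz. When z = 0, u = 0; when z = pi/4, u = 1.
The integral becomes ∫ exp(u) du from 0 to 1, with antiderivative exp(u).
Back in z: F(z) = exp(sin(2*z)).
Then F(pi/4) - F(0) = (E) - (1) = -1 + E.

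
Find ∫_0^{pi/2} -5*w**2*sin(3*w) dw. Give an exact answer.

10/27 + 5*pi/9

Integrate by parts twice (u = w^2, dv = -5*sin(3*w) dw).
An antiderivative is F(w) = 5*w**2*cos(3*w)/3 - 10*w*sin(3*w)/9 - 10*cos(3*w)/27.
Then F(pi/2) - F(0) = (5*pi/9) - (-10/27) = 10/27 + 5*pi/9.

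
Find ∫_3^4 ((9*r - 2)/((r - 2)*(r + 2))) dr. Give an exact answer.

Factor the denominator: r**2 - 4 = (r + 2)(r - 2).
Partial fractions: (9*r - 2)/((r - 2)*(r + 2)) = 5/(r + 2) + 4/(r - 2).
An antiderivative is F(r) = 4*log(r - 2) + 5*log(r + 2).
Then F(4) - F(3) = (5*log(3) + 9*log(2)) - (5*log(5)) = -5*log(5) + 5*log(3) + 9*log(2).

-5*log(5) + 5*log(3) + 9*log(2)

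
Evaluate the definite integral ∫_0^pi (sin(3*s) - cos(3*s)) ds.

2/3

An antiderivative is F(s) = -sin(3*s)/3 - cos(3*s)/3.
Then F(pi) - F(0) = (1/3) - (-1/3) = 2/3.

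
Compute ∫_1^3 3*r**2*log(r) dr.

-26/3 + 27*log(3)

Integrate by parts once (u = ln r, dv = 3*r**2 dr).
An antiderivative is F(r) = r**3*(3*log(r) - 1)/3.
Then F(3) - F(1) = (-9 + 27*log(3)) - (-1/3) = -26/3 + 27*log(3).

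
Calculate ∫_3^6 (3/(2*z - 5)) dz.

An antiderivative is F(z) = 3*log(2*z - 5)/2.
Then F(6) - F(3) = (3*log(7)/2) - (0) = 3*log(7)/2.

3*log(7)/2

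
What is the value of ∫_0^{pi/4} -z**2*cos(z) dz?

Integrate by parts twice (u = z^2, dv = -cos(z) dz).
An antiderivative is F(z) = -z**2*sin(z) - 2*z*cos(z) + 2*sin(z).
Then F(pi/4) - F(0) = (sqrt(2)*(-8*pi - pi**2 + 32)/32) - (0) = sqrt(2)*(-8*pi - pi**2 + 32)/32.

sqrt(2)*(-8*pi - pi**2 + 32)/32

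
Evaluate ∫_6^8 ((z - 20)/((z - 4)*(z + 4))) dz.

-3*log(5) + log(2) + 3*log(3)

Factor the denominator: z**2 - 16 = (z + 4)(z - 4).
Partial fractions: (z - 20)/((z - 4)*(z + 4)) = 3/(z + 4) - 2/(z - 4).
An antiderivative is F(z) = -2*log(z - 4) + 3*log(z + 4).
Then F(8) - F(6) = (2*log(2) + 3*log(3)) - (log(2) + 3*log(5)) = -3*log(5) + log(2) + 3*log(3).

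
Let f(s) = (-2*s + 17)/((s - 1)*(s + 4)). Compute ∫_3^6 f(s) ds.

Factor the denominator: s**2 + 3*s - 4 = (s + 4)(s - 1).
Partial fractions: (-2*s + 17)/((s - 1)*(s + 4)) = -5/(s + 4) + 3/(s - 1).
An antiderivative is F(s) = 3*log(s - 1) - 5*log(s + 4).
Then F(6) - F(3) = (-5*log(2) - 2*log(5)) - (-5*log(7) + 3*log(2)) = -8*log(2) - 2*log(5) + 5*log(7).

-8*log(2) - 2*log(5) + 5*log(7)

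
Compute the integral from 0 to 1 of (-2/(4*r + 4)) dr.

-log(2)/2

An antiderivative is F(r) = -log(4*r + 4)/2.
Then F(1) - F(0) = (-3*log(2)/2) - (-log(2)) = -log(2)/2.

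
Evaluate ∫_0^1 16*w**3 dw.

4

Let u = 2*w, so du = 2 dw. When w = 0, u = 0; when w = 1, u = 2.
The integral becomes ∫ u**3 du from 0 to 2, with antiderivative u**4/4.
Back in w: F(w) = 4*w**4.
Then F(1) - F(0) = (4) - (0) = 4.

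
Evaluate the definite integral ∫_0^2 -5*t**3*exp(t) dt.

Integrate by parts 3 times (u = t^3, dv = -5*exp(t) dt).
An antiderivative is F(t) = (-5*t**3 + 15*t**2 - 30*t + 30)*exp(t).
Then F(2) - F(0) = (-10*exp(2)) - (30) = -10*exp(2) - 30.

-10*exp(2) - 30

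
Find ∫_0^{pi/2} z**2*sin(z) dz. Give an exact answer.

Integrate by parts twice (u = z^2, dv = sin(z) dz).
An antiderivative is F(z) = -z**2*cos(z) + 2*z*sin(z) + 2*cos(z).
Then F(pi/2) - F(0) = (pi) - (2) = -2 + pi.

-2 + pi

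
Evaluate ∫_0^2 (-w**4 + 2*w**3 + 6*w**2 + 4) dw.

128/5

By the power rule, an antiderivative is F(w) = -w**5/5 + w**4/2 + 2*w**3 + 4*w.
Then F(2) - F(0) = (128/5) - (0) = 128/5.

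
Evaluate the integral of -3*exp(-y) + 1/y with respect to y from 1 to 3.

An antiderivative is F(y) = log(y) + 3*exp(-y).
Then F(3) - F(1) = (3*exp(-3) + log(3)) - (3*exp(-1)) = -3*exp(-1) + 3*exp(-3) + log(3).

-3*exp(-1) + 3*exp(-3) + log(3)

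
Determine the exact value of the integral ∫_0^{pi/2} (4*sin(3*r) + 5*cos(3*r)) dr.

-1/3

An antiderivative is F(r) = 5*sin(3*r)/3 - 4*cos(3*r)/3.
Then F(pi/2) - F(0) = (-5/3) - (-4/3) = -1/3.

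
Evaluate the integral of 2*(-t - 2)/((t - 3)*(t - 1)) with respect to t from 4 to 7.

-7*log(2)

Factor the denominator: t**2 - 4*t + 3 = (t - 1)(t - 3).
Partial fractions: 2*(-t - 2)/((t - 3)*(t - 1)) = 3/(t - 1) - 5/(t - 3).
An antiderivative is F(t) = -5*log(t - 3) + 3*log(t - 1).
Then F(7) - F(4) = (-7*log(2) + 3*log(3)) - (log(27)) = -7*log(2).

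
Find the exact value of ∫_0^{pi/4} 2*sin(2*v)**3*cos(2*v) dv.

Let u = sin(2*v), so du = 2*cos(2*v) dv. When v = 0, u = 0; when v = pi/4, u = 1.
The integral becomes ∫ u**3 du from 0 to 1, with antiderivative u**4/4.
Back in v: F(v) = sin(2*v)**4/4.
Then F(pi/4) - F(0) = (1/4) - (0) = 1/4.

1/4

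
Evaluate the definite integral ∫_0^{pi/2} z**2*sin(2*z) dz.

-1/2 + pi**2/8

Integrate by parts twice (u = z^2, dv = sin(2*z) dz).
An antiderivative is F(z) = -z**2*cos(2*z)/2 + z*sin(2*z)/2 + cos(2*z)/4.
Then F(pi/2) - F(0) = (-1/4 + pi**2/8) - (1/4) = -1/2 + pi**2/8.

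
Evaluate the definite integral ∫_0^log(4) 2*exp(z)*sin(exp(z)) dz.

2*cos(1) - 2*cos(4)

Let u = exp(z), so du = exp(z) dz. When z = 0, u = 1; when z = log(4), u = 4.
The integral becomes 2·∫ sin(u) du from 1 to 4, with antiderivative -2*cos(u).
Back in z: F(z) = -2*cos(exp(z)).
Then F(log(4)) - F(0) = (-2*cos(4)) - (-2*cos(1)) = 2*cos(1) - 2*cos(4).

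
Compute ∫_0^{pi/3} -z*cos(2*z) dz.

-sqrt(3)*pi/12 + 3/8

Integrate by parts once (u = z, dv = -cos(2*z) dz).
An antiderivative is F(z) = -z*sin(2*z)/2 - cos(2*z)/4.
Then F(pi/3) - F(0) = (-sqrt(3)*pi/12 + 1/8) - (-1/4) = -sqrt(3)*pi/12 + 3/8.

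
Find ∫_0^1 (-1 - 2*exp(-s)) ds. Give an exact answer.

An antiderivative is F(s) = -s + 2*exp(-s).
Then F(1) - F(0) = (-1 + 2*exp(-1)) - (2) = -3 + 2*exp(-1).

-3 + 2*exp(-1)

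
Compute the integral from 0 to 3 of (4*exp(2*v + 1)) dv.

Let u = 2*v + 1, so du = 2 dv. When v = 0, u = 1; when v = 3, u = 7.
The integral becomes 2·∫ exp(u) du from 1 to 7, with antiderivative 2*exp(u).
Back in v: F(v) = 2*exp(2*v + 1).
Then F(3) - F(0) = (2*exp(7)) - (2*exp(1)) = -2*exp(1)*(1 - exp(6)).

-2*exp(1)*(1 - exp(6))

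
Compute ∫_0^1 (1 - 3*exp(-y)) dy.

-2 + 3*exp(-1)

An antiderivative is F(y) = y + 3*exp(-y).
Then F(1) - F(0) = (1 + 3*exp(-1)) - (3) = -2 + 3*exp(-1).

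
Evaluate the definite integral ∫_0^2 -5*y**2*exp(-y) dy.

-10 + 50*exp(-2)

Integrate by parts twice (u = y^2, dv = -5*exp(-y) dy).
An antiderivative is F(y) = (5*y**2 + 10*y + 10)*exp(-y).
Then F(2) - F(0) = (50*exp(-2)) - (10) = -10 + 50*exp(-2).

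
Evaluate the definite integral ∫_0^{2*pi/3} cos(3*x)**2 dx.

Use the identity cos^2(3*x) = (1 + cos(6*x))/2.
An antiderivative is F(x) = x/2 + sin(6*x)/12.
Then F(2*pi/3) - F(0) = (pi/3) - (0) = pi/3.

pi/3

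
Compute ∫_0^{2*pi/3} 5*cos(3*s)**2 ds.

5*pi/3

Use the identity cos^2(3*s) = (1 + cos(6*s))/2.
An antiderivative is F(s) = 5*s/2 + 5*sin(6*s)/12.
Then F(2*pi/3) - F(0) = (5*pi/3) - (0) = 5*pi/3.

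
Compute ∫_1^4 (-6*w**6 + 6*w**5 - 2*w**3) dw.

-141051/14

By the power rule, an antiderivative is F(w) = -6*w**7/7 + w**6 - w**4/2.
Then F(4) - F(1) = (-70528/7) - (-5/14) = -141051/14.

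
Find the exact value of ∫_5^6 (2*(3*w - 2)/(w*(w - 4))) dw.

Factor the denominator: w**2 - 4*w = w(w - 4).
Partial fractions: 2*(3*w - 2)/(w*(w - 4)) = 1/w + 5/(w - 4).
An antiderivative is F(w) = log(w) + 5*log(w - 4).
Then F(6) - F(5) = (log(3) + 6*log(2)) - (log(5)) = -log(5) + log(3) + 6*log(2).

-log(5) + log(3) + 6*log(2)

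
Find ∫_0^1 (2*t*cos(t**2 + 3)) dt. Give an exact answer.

Let u = t**2 + 3, so du = 2*t dt. When t = 0, u = 3; when t = 1, u = 4.
The integral becomes ∫ cos(u) du from 3 to 4, with antiderivative sin(u).
Back in t: F(t) = sin(t**2 + 3).
Then F(1) - F(0) = (sin(4)) - (sin(3)) = sin(4) - sin(3).

sin(4) - sin(3)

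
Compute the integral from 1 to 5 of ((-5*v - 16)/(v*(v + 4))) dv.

-3*log(5) - 2*log(3)

Factor the denominator: v**2 + 4*v = (v + 4)v.
Partial fractions: (-5*v - 16)/(v*(v + 4)) = -1/(v + 4) - 4/v.
An antiderivative is F(v) = -4*log(v) - log(v + 4).
Then F(5) - F(1) = (-4*log(5) - 2*log(3)) - (-log(5)) = -3*log(5) - 2*log(3).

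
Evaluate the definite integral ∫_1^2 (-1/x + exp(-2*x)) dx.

-log(2) - exp(-4)/2 + exp(-2)/2

An antiderivative is F(x) = -log(x) - exp(-2*x)/2.
Then F(2) - F(1) = (-log(2) - exp(-4)/2) - (-exp(-2)/2) = -log(2) - exp(-4)/2 + exp(-2)/2.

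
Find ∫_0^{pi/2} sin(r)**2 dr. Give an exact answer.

Use the identity sin^2(r) = (1 - cos(2*r))/2.
An antiderivative is F(r) = r/2 - sin(2*r)/4.
Then F(pi/2) - F(0) = (pi/4) - (0) = pi/4.

pi/4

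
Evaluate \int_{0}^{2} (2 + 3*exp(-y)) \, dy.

An antiderivative is F(y) = 2*y - 3*exp(-y).
Then F(2) - F(0) = (4 - 3*exp(-2)) - (-3) = 7 - 3*exp(-2).

7 - 3*exp(-2)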